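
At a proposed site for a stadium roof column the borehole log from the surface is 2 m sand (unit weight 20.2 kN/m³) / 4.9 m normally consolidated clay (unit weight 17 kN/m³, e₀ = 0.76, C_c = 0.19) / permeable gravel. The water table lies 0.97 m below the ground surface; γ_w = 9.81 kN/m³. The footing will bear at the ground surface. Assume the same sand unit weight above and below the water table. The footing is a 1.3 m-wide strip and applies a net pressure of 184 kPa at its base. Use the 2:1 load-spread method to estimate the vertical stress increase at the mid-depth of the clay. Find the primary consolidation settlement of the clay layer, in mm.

Mid-depth of clay below the ground surface: z = 2 + 4.9/2 = 4.45 m.
Total vertical stress at mid-clay: σ_v = 20.2×2 + 17×2.45 = 82.05 kPa.
Pore pressure: u = 9.81×(4.45 − 0.97) = 34.139 kPa.
Initial effective stress: σ'_0 = σ_v − u = 82.05 − 34.139 = 47.911 kPa.
Stress increase at mid-clay by the 2:1 spreading method:
Δσ = qB/(B+z) = 184×1.3/(1.3+4.45) = 41.6 kPa
Final effective stress: σ'_f = σ'_0 + Δσ = 47.911 + 41.6 = 89.511 kPa.
Normally consolidated clay, so the full stress increment lies on the virgin compression line:
S_c = C_c·H/(1+e₀)·log₁₀(σ'_f/σ'_0) = 0.19×4.9/(1+0.76)×log₁₀(89.511/47.911)
    = 0.52898 × 0.27144 = 0.1436 m

S_c ≈ 144 mm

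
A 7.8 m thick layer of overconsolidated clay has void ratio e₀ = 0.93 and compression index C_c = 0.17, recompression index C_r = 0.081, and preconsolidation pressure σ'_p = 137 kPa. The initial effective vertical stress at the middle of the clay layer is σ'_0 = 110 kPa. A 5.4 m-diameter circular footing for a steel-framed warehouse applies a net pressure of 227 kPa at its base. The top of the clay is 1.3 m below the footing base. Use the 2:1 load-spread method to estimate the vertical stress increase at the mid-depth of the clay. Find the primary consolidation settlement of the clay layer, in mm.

Mid-depth of clay below the footing base: z = 1.3 + 7.8/2 = 5.2 m.
Stress increase at mid-clay by the 2:1 spreading method:
Δσ ≈ qD²/(D+z)² = 227×5.4²/(5.4+5.2)² = 58.912 kPa
Final effective stress: σ'_f = 110 + 58.912 = 168.91 kPa.
σ'_f = 168.91 > σ'_p = 137 kPa, so the stress path crosses the preconsolidation pressure — recompression up to σ'_p, then virgin compression beyond:
S_c = H/(1+e₀)·[C_r·log₁₀(σ'_p/σ'_0) + C_c·log₁₀(σ'_f/σ'_p)]
    = 7.8/1.93 × [0.081×log₁₀(137/110) + 0.17×log₁₀(168.91/137)]
    = 4.0415 × [0.0077216 + 0.015459] = 0.09368 m

S_c ≈ 93.7 mm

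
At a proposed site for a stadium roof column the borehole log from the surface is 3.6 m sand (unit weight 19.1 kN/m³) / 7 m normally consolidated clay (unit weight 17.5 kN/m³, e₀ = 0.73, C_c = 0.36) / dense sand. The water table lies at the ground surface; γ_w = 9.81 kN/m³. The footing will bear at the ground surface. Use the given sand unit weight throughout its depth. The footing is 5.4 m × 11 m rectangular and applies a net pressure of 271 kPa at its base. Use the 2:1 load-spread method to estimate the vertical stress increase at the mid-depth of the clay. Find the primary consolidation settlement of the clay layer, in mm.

S_c ≈ 493 mm

Mid-depth of clay below the ground surface: z = 3.6 + 7/2 = 7.1 m.
Total vertical stress at mid-clay: σ_v = 19.1×3.6 + 17.5×3.5 = 130.01 kPa.
Pore pressure: u = 9.81×(7.1 − 0) = 69.651 kPa.
Initial effective stress: σ'_0 = σ_v − u = 130.01 − 69.651 = 60.359 kPa.
Stress increase at mid-clay by the 2:1 spreading method:
Δσ = qBL/((B+z)(L+z)) = 271×5.4×11/((5.4+7.1)(11+7.1)) = 71.149 kPa
Final effective stress: σ'_f = σ'_0 + Δσ = 60.359 + 71.149 = 131.51 kPa.
Normally consolidated clay, so the full stress increment lies on the virgin compression line:
S_c = C_c·H/(1+e₀)·log₁₀(σ'_f/σ'_0) = 0.36×7/(1+0.73)×log₁₀(131.51/60.359)
    = 1.4566 × 0.33822 = 0.4927 m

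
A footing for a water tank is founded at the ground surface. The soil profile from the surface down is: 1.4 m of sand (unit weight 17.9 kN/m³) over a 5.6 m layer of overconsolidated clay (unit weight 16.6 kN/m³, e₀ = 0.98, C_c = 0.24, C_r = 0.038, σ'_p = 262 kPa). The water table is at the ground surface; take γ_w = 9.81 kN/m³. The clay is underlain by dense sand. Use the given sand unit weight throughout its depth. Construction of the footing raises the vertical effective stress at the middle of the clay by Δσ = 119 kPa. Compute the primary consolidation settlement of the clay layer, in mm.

S_c ≈ 74.4 mm

Mid-depth of clay below the ground surface: z = 1.4 + 5.6/2 = 4.2 m.
Total vertical stress at mid-clay: σ_v = 17.9×1.4 + 16.6×2.8 = 71.54 kPa.
Pore pressure: u = 9.81×(4.2 − 0) = 41.202 kPa.
Initial effective stress: σ'_0 = σ_v − u = 71.54 − 41.202 = 30.338 kPa.
Final effective stress: σ'_f = 30.338 + 119 = 149.34 kPa.
σ'_f = 149.34 ≤ σ'_p = 262 kPa, so the clay remains overconsolidated and only the recompression index applies:
S_c = C_r·H/(1+e₀)·log₁₀(σ'_f/σ'_0) = 0.038×5.6/1.98×log₁₀(149.34/30.338)
    = 0.10748 × 0.69219 = 0.07439 m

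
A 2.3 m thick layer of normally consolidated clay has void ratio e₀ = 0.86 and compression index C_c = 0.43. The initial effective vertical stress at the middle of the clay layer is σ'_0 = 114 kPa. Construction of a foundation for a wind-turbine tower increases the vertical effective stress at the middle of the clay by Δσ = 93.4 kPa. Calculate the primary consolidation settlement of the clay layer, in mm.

S_c ≈ 138 mm

Final effective stress: σ'_f = σ'_0 + Δσ = 114 + 93.4 = 207.4 kPa.
Normally consolidated clay, so the full stress increment lies on the virgin compression line:
S_c = C_c·H/(1+e₀)·log₁₀(σ'_f/σ'_0) = 0.43×2.3/(1+0.86)×log₁₀(207.4/114)
    = 0.53172 × 0.2599 = 0.1382 m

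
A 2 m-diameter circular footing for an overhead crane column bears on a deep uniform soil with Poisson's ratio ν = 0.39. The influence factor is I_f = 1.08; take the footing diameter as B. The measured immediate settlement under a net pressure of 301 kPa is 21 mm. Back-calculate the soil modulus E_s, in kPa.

S_e = q·B·(1−ν²)/E_s · I_f  ⇒  E_s = q·B·(1−ν²)·I_f / S_e.
E_s = 301 × 2 × 0.8479 × 1.08 / 0.021 = 26250 kPa

E_s ≈ 26300 kPa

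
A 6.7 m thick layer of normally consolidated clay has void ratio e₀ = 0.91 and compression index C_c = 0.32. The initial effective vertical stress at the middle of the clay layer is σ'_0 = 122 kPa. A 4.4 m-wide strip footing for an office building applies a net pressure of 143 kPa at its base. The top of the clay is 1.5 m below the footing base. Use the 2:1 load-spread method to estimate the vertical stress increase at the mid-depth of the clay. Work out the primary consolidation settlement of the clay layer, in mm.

S_c ≈ 216 mm

Mid-depth of clay below the footing base: z = 1.5 + 6.7/2 = 4.85 m.
Stress increase at mid-clay by the 2:1 spreading method:
Δσ = qB/(B+z) = 143×4.4/(4.4+4.85) = 68.022 kPa
Final effective stress: σ'_f = σ'_0 + Δσ = 122 + 68.022 = 190.02 kPa.
Normally consolidated clay, so the full stress increment lies on the virgin compression line:
S_c = C_c·H/(1+e₀)·log₁₀(σ'_f/σ'_0) = 0.32×6.7/(1+0.91)×log₁₀(190.02/122)
    = 1.1225 × 0.19244 = 0.216 m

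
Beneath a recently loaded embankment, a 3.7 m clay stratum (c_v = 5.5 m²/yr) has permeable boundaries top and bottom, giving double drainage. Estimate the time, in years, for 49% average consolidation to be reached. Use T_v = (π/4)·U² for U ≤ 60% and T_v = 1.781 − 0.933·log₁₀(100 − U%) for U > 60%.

Drainage path length: H_d = H/2 = 1.85 m (double drainage).
U ≤ 60%: T_v = (π/4)·U² = (π/4)×0.49² = 0.18857.
t = T_v·H_d²/c_v = 0.18857×1.85²/5.5 = 0.1173 years.

t ≈ 0.117 years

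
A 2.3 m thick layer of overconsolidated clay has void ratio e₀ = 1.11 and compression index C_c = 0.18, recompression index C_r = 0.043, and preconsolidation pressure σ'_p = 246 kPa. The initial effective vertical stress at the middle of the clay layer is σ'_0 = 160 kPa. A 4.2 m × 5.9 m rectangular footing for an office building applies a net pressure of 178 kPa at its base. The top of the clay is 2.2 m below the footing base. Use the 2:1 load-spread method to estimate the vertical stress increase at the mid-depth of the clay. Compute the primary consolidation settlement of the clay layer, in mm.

Mid-depth of clay below the footing base: z = 2.2 + 2.3/2 = 3.35 m.
Stress increase at mid-clay by the 2:1 spreading method:
Δσ = qBL/((B+z)(L+z)) = 178×4.2×5.9/((4.2+3.35)(5.9+3.35)) = 63.159 kPa
Final effective stress: σ'_f = 160 + 63.159 = 223.16 kPa.
σ'_f = 223.16 ≤ σ'_p = 246 kPa, so the clay remains overconsolidated and only the recompression index applies:
S_c = C_r·H/(1+e₀)·log₁₀(σ'_f/σ'_0) = 0.043×2.3/2.11×log₁₀(223.16/160)
    = 0.04687 × 0.1445 = 0.006773 m

S_c ≈ 6.77 mm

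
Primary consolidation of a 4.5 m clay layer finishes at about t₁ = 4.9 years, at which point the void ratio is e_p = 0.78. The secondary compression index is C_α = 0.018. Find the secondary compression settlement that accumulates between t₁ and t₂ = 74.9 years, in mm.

Secondary compression: S_s = C_α·H/(1+e_p)·log₁₀(t₂/t₁)
S_s = 0.018×4.5/(1+0.78)×log₁₀(74.9/4.9)
    = 0.04551 × 1.184 = 0.05389 m

S_s ≈ 53.9 mm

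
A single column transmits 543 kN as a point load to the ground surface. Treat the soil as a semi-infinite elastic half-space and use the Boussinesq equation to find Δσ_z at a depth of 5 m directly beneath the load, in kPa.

Boussinesq vertical stress below a point load on an elastic half-space:
Δσ_z = 3P/(2πz²) · [1 + (r/z)²]^(−5/2)
r/z = 0/5 = 0; [1+(r/z)²]^(−5/2) = 1.
Δσ_z = 3×543/(2π×5²) × 1 = 10.371 × 1 = 10.37 kPa

Δσ_z ≈ 10.4 kPa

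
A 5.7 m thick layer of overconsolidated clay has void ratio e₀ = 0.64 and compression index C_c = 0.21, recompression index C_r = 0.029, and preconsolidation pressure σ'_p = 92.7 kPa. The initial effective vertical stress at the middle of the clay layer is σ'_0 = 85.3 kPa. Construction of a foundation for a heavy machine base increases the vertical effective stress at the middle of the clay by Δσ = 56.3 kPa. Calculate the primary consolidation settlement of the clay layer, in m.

Final effective stress: σ'_f = 85.3 + 56.3 = 141.6 kPa.
σ'_f = 141.6 > σ'_p = 92.7 kPa, so the stress path crosses the preconsolidation pressure — recompression up to σ'_p, then virgin compression beyond:
S_c = H/(1+e₀)·[C_r·log₁₀(σ'_p/σ'_0) + C_c·log₁₀(σ'_f/σ'_p)]
    = 5.7/1.64 × [0.029×log₁₀(92.7/85.3) + 0.21×log₁₀(141.6/92.7)]
    = 3.4756 × [0.0010478 + 0.038637] = 0.1379 m

S_c ≈ 0.138 m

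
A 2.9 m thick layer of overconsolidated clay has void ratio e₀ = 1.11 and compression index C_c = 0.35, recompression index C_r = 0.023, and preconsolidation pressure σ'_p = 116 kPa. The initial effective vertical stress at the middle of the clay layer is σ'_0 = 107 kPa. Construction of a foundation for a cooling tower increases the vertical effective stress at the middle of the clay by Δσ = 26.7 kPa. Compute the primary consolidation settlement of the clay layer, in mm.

Final effective stress: σ'_f = 107 + 26.7 = 133.7 kPa.
σ'_f = 133.7 > σ'_p = 116 kPa, so the stress path crosses the preconsolidation pressure — recompression up to σ'_p, then virgin compression beyond:
S_c = H/(1+e₀)·[C_r·log₁₀(σ'_p/σ'_0) + C_c·log₁₀(σ'_f/σ'_p)]
    = 2.9/2.11 × [0.023×log₁₀(116/107) + 0.35×log₁₀(133.7/116)]
    = 1.3744 × [0.00080671 + 0.021586] = 0.03078 m

S_c ≈ 30.8 mm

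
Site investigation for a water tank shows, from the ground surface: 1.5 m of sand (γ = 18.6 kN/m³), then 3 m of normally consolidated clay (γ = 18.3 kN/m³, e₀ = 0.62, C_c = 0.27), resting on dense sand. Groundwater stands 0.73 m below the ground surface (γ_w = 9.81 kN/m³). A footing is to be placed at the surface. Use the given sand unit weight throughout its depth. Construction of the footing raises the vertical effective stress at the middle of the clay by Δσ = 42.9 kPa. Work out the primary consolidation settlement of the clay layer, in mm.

S_c ≈ 181 mm

Mid-depth of clay below the ground surface: z = 1.5 + 3/2 = 3 m.
Total vertical stress at mid-clay: σ_v = 18.6×1.5 + 18.3×1.5 = 55.35 kPa.
Pore pressure: u = 9.81×(3 − 0.73) = 22.269 kPa.
Initial effective stress: σ'_0 = σ_v − u = 55.35 − 22.269 = 33.081 kPa.
Final effective stress: σ'_f = σ'_0 + Δσ = 33.081 + 42.9 = 75.981 kPa.
Normally consolidated clay, so the full stress increment lies on the virgin compression line:
S_c = C_c·H/(1+e₀)·log₁₀(σ'_f/σ'_0) = 0.27×3/(1+0.62)×log₁₀(75.981/33.081)
    = 0.5 × 0.36113 = 0.1806 m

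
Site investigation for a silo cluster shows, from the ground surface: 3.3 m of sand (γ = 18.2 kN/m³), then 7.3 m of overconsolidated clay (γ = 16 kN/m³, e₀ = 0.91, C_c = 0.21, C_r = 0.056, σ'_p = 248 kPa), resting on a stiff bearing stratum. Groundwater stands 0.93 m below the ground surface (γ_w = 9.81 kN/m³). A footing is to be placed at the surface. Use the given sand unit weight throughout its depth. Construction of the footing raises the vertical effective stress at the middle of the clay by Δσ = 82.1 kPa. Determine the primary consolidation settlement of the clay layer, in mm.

S_c ≈ 80.7 mm

Mid-depth of clay below the ground surface: z = 3.3 + 7.3/2 = 6.95 m.
Total vertical stress at mid-clay: σ_v = 18.2×3.3 + 16×3.65 = 118.46 kPa.
Pore pressure: u = 9.81×(6.95 − 0.93) = 59.056 kPa.
Initial effective stress: σ'_0 = σ_v − u = 118.46 − 59.056 = 59.404 kPa.
Final effective stress: σ'_f = 59.404 + 82.1 = 141.5 kPa.
σ'_f = 141.5 ≤ σ'_p = 248 kPa, so the clay remains overconsolidated and only the recompression index applies:
S_c = C_r·H/(1+e₀)·log₁₀(σ'_f/σ'_0) = 0.056×7.3/1.91×log₁₀(141.5/59.404)
    = 0.21403 × 0.37694 = 0.08068 m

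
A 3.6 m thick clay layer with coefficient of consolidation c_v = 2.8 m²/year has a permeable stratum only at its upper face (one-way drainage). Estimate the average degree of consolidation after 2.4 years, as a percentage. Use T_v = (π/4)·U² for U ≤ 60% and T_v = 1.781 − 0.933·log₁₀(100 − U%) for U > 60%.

U ≈ 77.5 %

Drainage path length: H_d = H = 3.6 m (single drainage).
T_v = c_v·t/H_d² = 2.8×2.4/3.6² = 0.51852.
T_v = 0.51852 corresponds to the U > 60% branch:
U = 1 − 10^((1.781 − T_v)/0.933)/100 = 0.7745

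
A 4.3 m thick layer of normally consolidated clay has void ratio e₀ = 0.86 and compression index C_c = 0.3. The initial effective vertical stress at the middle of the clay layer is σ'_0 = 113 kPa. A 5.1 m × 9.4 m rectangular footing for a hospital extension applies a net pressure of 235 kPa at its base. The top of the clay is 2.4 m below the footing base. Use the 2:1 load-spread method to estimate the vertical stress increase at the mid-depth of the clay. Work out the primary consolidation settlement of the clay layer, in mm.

Mid-depth of clay below the footing base: z = 2.4 + 4.3/2 = 4.55 m.
Stress increase at mid-clay by the 2:1 spreading method:
Δσ = qBL/((B+z)(L+z)) = 235×5.1×9.4/((5.1+4.55)(9.4+4.55)) = 83.688 kPa
Final effective stress: σ'_f = σ'_0 + Δσ = 113 + 83.688 = 196.69 kPa.
Normally consolidated clay, so the full stress increment lies on the virgin compression line:
S_c = C_c·H/(1+e₀)·log₁₀(σ'_f/σ'_0) = 0.3×4.3/(1+0.86)×log₁₀(196.69/113)
    = 0.69355 × 0.2407 = 0.1669 m

S_c ≈ 167 mm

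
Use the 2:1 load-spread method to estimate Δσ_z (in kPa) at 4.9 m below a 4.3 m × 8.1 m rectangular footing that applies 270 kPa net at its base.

By the 2:1 method the load spreads at 1 horizontal : 2 vertical, so at depth z the loaded area has grown by z in each plan dimension:
Δσ = qBL/((B+z)(L+z)) = 270×4.3×8.1/((4.3+4.9)(8.1+4.9)) = 78.63 kPa

Δσ_z ≈ 78.6 kPa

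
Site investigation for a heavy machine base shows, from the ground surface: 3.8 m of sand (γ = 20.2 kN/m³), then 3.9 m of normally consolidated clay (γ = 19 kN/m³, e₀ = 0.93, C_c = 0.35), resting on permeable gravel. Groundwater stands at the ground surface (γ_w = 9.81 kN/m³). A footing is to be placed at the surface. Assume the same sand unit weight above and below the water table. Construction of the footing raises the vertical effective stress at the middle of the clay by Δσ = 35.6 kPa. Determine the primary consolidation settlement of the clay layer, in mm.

Mid-depth of clay below the ground surface: z = 3.8 + 3.9/2 = 5.75 m.
Total vertical stress at mid-clay: σ_v = 20.2×3.8 + 19×1.95 = 113.81 kPa.
Pore pressure: u = 9.81×(5.75 − 0) = 56.408 kPa.
Initial effective stress: σ'_0 = σ_v − u = 113.81 − 56.408 = 57.402 kPa.
Final effective stress: σ'_f = σ'_0 + Δσ = 57.402 + 35.6 = 93.002 kPa.
Normally consolidated clay, so the full stress increment lies on the virgin compression line:
S_c = C_c·H/(1+e₀)·log₁₀(σ'_f/σ'_0) = 0.35×3.9/(1+0.93)×log₁₀(93.002/57.402)
    = 0.70725 × 0.20957 = 0.1482 m

S_c ≈ 148 mm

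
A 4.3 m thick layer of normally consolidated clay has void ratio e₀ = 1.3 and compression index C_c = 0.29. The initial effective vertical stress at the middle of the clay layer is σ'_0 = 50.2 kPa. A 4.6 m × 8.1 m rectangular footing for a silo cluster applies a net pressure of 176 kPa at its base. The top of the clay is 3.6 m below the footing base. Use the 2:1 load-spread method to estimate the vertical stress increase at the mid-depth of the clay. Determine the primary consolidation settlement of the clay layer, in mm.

Mid-depth of clay below the footing base: z = 3.6 + 4.3/2 = 5.75 m.
Stress increase at mid-clay by the 2:1 spreading method:
Δσ = qBL/((B+z)(L+z)) = 176×4.6×8.1/((4.6+5.75)(8.1+5.75)) = 45.747 kPa
Final effective stress: σ'_f = σ'_0 + Δσ = 50.2 + 45.747 = 95.947 kPa.
Normally consolidated clay, so the full stress increment lies on the virgin compression line:
S_c = C_c·H/(1+e₀)·log₁₀(σ'_f/σ'_0) = 0.29×4.3/(1+1.3)×log₁₀(95.947/50.2)
    = 0.54217 × 0.28133 = 0.1525 m

S_c ≈ 153 mm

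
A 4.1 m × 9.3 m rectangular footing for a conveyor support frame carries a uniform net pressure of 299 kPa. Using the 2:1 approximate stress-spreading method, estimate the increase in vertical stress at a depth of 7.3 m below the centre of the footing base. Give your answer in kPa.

By the 2:1 method the load spreads at 1 horizontal : 2 vertical, so at depth z the loaded area has grown by z in each plan dimension:
Δσ = qBL/((B+z)(L+z)) = 299×4.1×9.3/((4.1+7.3)(9.3+7.3)) = 60.246 kPa

Δσ_z ≈ 60.2 kPa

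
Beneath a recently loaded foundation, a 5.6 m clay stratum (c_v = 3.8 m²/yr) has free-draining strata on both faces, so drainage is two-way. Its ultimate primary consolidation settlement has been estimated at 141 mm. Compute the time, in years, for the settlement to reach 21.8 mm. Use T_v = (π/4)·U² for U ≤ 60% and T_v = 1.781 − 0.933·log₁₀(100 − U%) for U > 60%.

t ≈ 0.0387 years

Drainage path length: H_d = H/2 = 2.8 m (double drainage).
U = S(t)/S_ult = 21.8/141 = 0.1546.
U ≤ 60%: T_v = (π/4)·U² = (π/4)×0.15461² = 0.018774.
t = T_v·H_d²/c_v = 0.018774×2.8²/3.8 = 0.03873 years.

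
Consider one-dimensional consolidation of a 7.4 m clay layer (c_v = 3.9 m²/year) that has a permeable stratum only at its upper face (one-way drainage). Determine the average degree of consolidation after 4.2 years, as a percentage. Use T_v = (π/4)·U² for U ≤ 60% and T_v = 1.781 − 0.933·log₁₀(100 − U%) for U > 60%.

Drainage path length: H_d = H = 7.4 m (single drainage).
T_v = c_v·t/H_d² = 3.9×4.2/7.4² = 0.29912.
T_v = 0.29912 corresponds to the U > 60% branch:
U = 1 − 10^((1.781 − T_v)/0.933)/100 = 0.6125

U ≈ 61.2 %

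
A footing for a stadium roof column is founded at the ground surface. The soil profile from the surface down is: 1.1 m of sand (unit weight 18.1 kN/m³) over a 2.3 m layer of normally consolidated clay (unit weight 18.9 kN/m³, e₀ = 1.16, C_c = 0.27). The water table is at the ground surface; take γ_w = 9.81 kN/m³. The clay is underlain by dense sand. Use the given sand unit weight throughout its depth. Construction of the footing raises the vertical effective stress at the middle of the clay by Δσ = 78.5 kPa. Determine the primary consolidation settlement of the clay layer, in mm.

Mid-depth of clay below the ground surface: z = 1.1 + 2.3/2 = 2.25 m.
Total vertical stress at mid-clay: σ_v = 18.1×1.1 + 18.9×1.15 = 41.645 kPa.
Pore pressure: u = 9.81×(2.25 − 0) = 22.073 kPa.
Initial effective stress: σ'_0 = σ_v − u = 41.645 − 22.073 = 19.572 kPa.
Final effective stress: σ'_f = σ'_0 + Δσ = 19.572 + 78.5 = 98.072 kPa.
Normally consolidated clay, so the full stress increment lies on the virgin compression line:
S_c = C_c·H/(1+e₀)·log₁₀(σ'_f/σ'_0) = 0.27×2.3/(1+1.16)×log₁₀(98.072/19.572)
    = 0.2875 × 0.69991 = 0.2012 m

S_c ≈ 201 mm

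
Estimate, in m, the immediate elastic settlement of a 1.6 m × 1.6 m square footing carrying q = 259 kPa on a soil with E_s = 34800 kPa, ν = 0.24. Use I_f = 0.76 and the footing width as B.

Immediate (elastic) settlement: S_e = q·B·(1−ν²)/E_s · I_f.
S_e = 259 × 1.6 × (1 − 0.24²) / 34800 × 0.76
    = 259 × 1.6 × 0.9424 / 34800 × 0.76
    = 0.008529 m

S_e ≈ 0.00853 m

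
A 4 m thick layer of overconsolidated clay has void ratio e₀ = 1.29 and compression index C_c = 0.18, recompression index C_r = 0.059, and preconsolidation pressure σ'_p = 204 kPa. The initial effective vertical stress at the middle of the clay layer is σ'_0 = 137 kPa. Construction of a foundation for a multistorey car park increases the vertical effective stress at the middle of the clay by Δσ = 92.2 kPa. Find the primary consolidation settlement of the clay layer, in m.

S_c ≈ 0.0337 m

Final effective stress: σ'_f = 137 + 92.2 = 229.2 kPa.
σ'_f = 229.2 > σ'_p = 204 kPa, so the stress path crosses the preconsolidation pressure — recompression up to σ'_p, then virgin compression beyond:
S_c = H/(1+e₀)·[C_r·log₁₀(σ'_p/σ'_0) + C_c·log₁₀(σ'_f/σ'_p)]
    = 4/2.29 × [0.059×log₁₀(204/137) + 0.18×log₁₀(229.2/204)]
    = 1.7467 × [0.010202 + 0.0091052] = 0.03372 m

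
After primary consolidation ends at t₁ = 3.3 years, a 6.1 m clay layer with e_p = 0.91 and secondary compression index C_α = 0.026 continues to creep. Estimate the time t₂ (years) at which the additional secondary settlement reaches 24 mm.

t₂ ≈ 6.42 years

S_s = C_α·H/(1+e_p)·log₁₀(t₂/t₁) ⇒ log₁₀(t₂/t₁) = S_s·(1+e_p)/(C_α·H).
log₁₀(t₂/t₁) = 0.024 × (1+0.91) / (0.026×6.1) = 0.289
t₂ = t₁ × 10^0.289 = 3.3 × 1.945 = 6.42 years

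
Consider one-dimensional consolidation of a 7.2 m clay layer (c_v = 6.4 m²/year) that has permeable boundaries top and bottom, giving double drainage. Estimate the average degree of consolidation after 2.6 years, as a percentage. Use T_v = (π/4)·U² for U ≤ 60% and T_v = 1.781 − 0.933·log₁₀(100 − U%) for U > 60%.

U ≈ 96.6 %

Drainage path length: H_d = H/2 = 3.6 m (double drainage).
T_v = c_v·t/H_d² = 6.4×2.6/3.6² = 1.284.
T_v = 1.284 corresponds to the U > 60% branch:
U = 1 − 10^((1.781 − T_v)/0.933)/100 = 0.9659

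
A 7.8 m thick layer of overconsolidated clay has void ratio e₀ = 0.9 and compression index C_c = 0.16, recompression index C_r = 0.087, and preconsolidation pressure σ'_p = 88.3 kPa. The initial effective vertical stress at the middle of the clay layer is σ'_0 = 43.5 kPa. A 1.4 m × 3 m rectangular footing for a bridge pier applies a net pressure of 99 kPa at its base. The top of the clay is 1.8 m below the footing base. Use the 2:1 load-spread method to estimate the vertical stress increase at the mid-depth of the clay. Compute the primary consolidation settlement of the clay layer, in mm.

S_c ≈ 22.3 mm

Mid-depth of clay below the footing base: z = 1.8 + 7.8/2 = 5.7 m.
Stress increase at mid-clay by the 2:1 spreading method:
Δσ = qBL/((B+z)(L+z)) = 99×1.4×3/((1.4+5.7)(3+5.7)) = 6.7314 kPa
Final effective stress: σ'_f = 43.5 + 6.7314 = 50.231 kPa.
σ'_f = 50.231 ≤ σ'_p = 88.3 kPa, so the clay remains overconsolidated and only the recompression index applies:
S_c = C_r·H/(1+e₀)·log₁₀(σ'_f/σ'_0) = 0.087×7.8/1.9×log₁₀(50.231/43.5)
    = 0.35716 × 0.062483 = 0.02232 m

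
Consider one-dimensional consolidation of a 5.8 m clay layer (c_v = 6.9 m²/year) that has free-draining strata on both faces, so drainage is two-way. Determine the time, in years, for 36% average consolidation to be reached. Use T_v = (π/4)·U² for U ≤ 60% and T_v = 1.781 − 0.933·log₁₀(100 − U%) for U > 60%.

Drainage path length: H_d = H/2 = 2.9 m (double drainage).
U ≤ 60%: T_v = (π/4)·U² = (π/4)×0.36² = 0.10179.
t = T_v·H_d²/c_v = 0.10179×2.9²/6.9 = 0.1241 years.

t ≈ 0.124 years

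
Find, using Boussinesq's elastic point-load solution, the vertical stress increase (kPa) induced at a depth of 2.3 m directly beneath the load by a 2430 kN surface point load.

Boussinesq vertical stress below a point load on an elastic half-space:
Δσ_z = 3P/(2πz²) · [1 + (r/z)²]^(−5/2)
r/z = 0/2.3 = 0; [1+(r/z)²]^(−5/2) = 1.
Δσ_z = 3×2430/(2π×2.3²) × 1 = 219.33 × 1 = 219.3 kPa

Δσ_z ≈ 219 kPa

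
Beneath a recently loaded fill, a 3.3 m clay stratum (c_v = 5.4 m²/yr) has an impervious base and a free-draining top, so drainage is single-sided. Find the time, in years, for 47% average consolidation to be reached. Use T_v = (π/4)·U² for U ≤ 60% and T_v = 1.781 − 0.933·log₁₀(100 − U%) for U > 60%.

t ≈ 0.35 years

Drainage path length: H_d = H = 3.3 m (single drainage).
U ≤ 60%: T_v = (π/4)·U² = (π/4)×0.47² = 0.17349.
t = T_v·H_d²/c_v = 0.17349×3.3²/5.4 = 0.3499 years.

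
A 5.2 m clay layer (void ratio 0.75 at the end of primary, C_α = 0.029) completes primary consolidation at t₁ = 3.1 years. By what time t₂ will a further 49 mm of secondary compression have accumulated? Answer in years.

S_s = C_α·H/(1+e_p)·log₁₀(t₂/t₁) ⇒ log₁₀(t₂/t₁) = S_s·(1+e_p)/(C_α·H).
log₁₀(t₂/t₁) = 0.049 × (1+0.75) / (0.029×5.2) = 0.5686
t₂ = t₁ × 10^0.5686 = 3.1 × 3.704 = 11.48 years

t₂ ≈ 11.5 years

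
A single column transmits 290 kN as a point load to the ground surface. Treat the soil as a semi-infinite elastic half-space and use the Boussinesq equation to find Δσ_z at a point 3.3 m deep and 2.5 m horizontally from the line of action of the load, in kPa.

Boussinesq vertical stress below a point load on an elastic half-space:
Δσ_z = 3P/(2πz²) · [1 + (r/z)²]^(−5/2)
r/z = 2.5/3.3 = 0.75758; [1+(r/z)²]^(−5/2) = 0.32177.
Δσ_z = 3×290/(2π×3.3²) × 0.32177 = 12.715 × 0.32177 = 4.091 kPa

Δσ_z ≈ 4.09 kPa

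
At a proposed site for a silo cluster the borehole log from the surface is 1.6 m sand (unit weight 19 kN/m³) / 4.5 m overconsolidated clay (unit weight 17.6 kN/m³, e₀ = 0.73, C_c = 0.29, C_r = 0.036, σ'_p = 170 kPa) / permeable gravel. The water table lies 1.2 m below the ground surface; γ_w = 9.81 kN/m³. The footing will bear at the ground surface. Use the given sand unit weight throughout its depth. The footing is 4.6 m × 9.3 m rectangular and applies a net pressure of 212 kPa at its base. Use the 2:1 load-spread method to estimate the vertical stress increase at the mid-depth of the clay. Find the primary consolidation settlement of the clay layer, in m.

S_c ≈ 0.0427 m

Mid-depth of clay below the ground surface: z = 1.6 + 4.5/2 = 3.85 m.
Total vertical stress at mid-clay: σ_v = 19×1.6 + 17.6×2.25 = 70 kPa.
Pore pressure: u = 9.81×(3.85 − 1.2) = 25.997 kPa.
Initial effective stress: σ'_0 = σ_v − u = 70 − 25.997 = 44.003 kPa.
Stress increase at mid-clay by the 2:1 spreading method:
Δσ = qBL/((B+z)(L+z)) = 212×4.6×9.3/((4.6+3.85)(9.3+3.85)) = 81.62 kPa
Final effective stress: σ'_f = 44.003 + 81.62 = 125.62 kPa.
σ'_f = 125.62 ≤ σ'_p = 170 kPa, so the clay remains overconsolidated and only the recompression index applies:
S_c = C_r·H/(1+e₀)·log₁₀(σ'_f/σ'_0) = 0.036×4.5/1.73×log₁₀(125.62/44.003)
    = 0.093643 × 0.45558 = 0.04266 m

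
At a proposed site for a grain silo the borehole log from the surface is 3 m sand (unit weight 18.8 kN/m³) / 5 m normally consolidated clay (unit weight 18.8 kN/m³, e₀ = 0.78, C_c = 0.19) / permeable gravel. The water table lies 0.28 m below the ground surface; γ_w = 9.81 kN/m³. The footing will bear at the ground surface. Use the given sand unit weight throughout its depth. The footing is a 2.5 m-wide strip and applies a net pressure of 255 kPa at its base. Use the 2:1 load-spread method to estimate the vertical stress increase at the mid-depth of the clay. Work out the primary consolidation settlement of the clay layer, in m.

Mid-depth of clay below the ground surface: z = 3 + 5/2 = 5.5 m.
Total vertical stress at mid-clay: σ_v = 18.8×3 + 18.8×2.5 = 103.4 kPa.
Pore pressure: u = 9.81×(5.5 − 0.28) = 51.208 kPa.
Initial effective stress: σ'_0 = σ_v − u = 103.4 − 51.208 = 52.192 kPa.
Stress increase at mid-clay by the 2:1 spreading method:
Δσ = qB/(B+z) = 255×2.5/(2.5+5.5) = 79.688 kPa
Final effective stress: σ'_f = σ'_0 + Δσ = 52.192 + 79.688 = 131.88 kPa.
Normally consolidated clay, so the full stress increment lies on the virgin compression line:
S_c = C_c·H/(1+e₀)·log₁₀(σ'_f/σ'_0) = 0.19×5/(1+0.78)×log₁₀(131.88/52.192)
    = 0.53371 × 0.40257 = 0.2149 m

S_c ≈ 0.215 m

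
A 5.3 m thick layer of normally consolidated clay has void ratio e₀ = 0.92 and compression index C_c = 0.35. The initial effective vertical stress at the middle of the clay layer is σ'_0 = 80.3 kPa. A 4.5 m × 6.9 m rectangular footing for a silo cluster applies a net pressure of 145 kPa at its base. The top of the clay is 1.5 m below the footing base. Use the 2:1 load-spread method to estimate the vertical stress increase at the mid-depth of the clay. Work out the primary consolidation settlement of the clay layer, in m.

Mid-depth of clay below the footing base: z = 1.5 + 5.3/2 = 4.15 m.
Stress increase at mid-clay by the 2:1 spreading method:
Δσ = qBL/((B+z)(L+z)) = 145×4.5×6.9/((4.5+4.15)(6.9+4.15)) = 47.103 kPa
Final effective stress: σ'_f = σ'_0 + Δσ = 80.3 + 47.103 = 127.4 kPa.
Normally consolidated clay, so the full stress increment lies on the virgin compression line:
S_c = C_c·H/(1+e₀)·log₁₀(σ'_f/σ'_0) = 0.35×5.3/(1+0.92)×log₁₀(127.4/80.3)
    = 0.96615 × 0.20045 = 0.1937 m

S_c ≈ 0.194 m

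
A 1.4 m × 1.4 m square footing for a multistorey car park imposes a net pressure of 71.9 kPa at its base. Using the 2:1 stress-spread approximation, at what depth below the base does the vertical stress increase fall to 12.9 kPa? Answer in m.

2:1 spreading — at depth z the loaded area has grown by z in each plan dimension:
qB²/(B+z)² = Δσ_z ⇒ z = B(√(q/Δσ_z) − 1) = 1.4×(√(71.9/12.9) − 1) = 1.905 m

z ≈ 1.91 m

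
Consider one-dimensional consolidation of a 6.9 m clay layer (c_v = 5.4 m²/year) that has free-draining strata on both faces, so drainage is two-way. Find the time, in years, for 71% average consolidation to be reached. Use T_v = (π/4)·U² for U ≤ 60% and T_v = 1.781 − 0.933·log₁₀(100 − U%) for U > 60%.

Drainage path length: H_d = H/2 = 3.45 m (double drainage).
U > 60%: T_v = 1.781 − 0.933·log₁₀(100 − 71) = 0.41658.
t = T_v·H_d²/c_v = 0.41658×3.45²/5.4 = 0.9182 years.

t ≈ 0.918 years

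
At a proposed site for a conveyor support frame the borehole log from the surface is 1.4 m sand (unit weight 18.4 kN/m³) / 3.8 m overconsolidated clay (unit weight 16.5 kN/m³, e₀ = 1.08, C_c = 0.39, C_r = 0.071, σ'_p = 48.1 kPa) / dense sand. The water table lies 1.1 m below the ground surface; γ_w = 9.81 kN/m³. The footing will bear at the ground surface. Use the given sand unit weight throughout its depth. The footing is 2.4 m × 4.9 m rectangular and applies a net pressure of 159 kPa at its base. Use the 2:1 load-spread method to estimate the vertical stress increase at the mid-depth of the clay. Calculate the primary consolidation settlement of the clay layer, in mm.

S_c ≈ 157 mm

Mid-depth of clay below the ground surface: z = 1.4 + 3.8/2 = 3.3 m.
Total vertical stress at mid-clay: σ_v = 18.4×1.4 + 16.5×1.9 = 57.11 kPa.
Pore pressure: u = 9.81×(3.3 − 1.1) = 21.582 kPa.
Initial effective stress: σ'_0 = σ_v − u = 57.11 − 21.582 = 35.528 kPa.
Stress increase at mid-clay by the 2:1 spreading method:
Δσ = qBL/((B+z)(L+z)) = 159×2.4×4.9/((2.4+3.3)(4.9+3.3)) = 40.005 kPa
Final effective stress: σ'_f = 35.528 + 40.005 = 75.533 kPa.
σ'_f = 75.533 > σ'_p = 48.1 kPa, so the stress path crosses the preconsolidation pressure — recompression up to σ'_p, then virgin compression beyond:
S_c = H/(1+e₀)·[C_r·log₁₀(σ'_p/σ'_0) + C_c·log₁₀(σ'_f/σ'_p)]
    = 3.8/2.08 × [0.071×log₁₀(48.1/35.528) + 0.39×log₁₀(75.533/48.1)]
    = 1.8269 × [0.0093418 + 0.076437] = 0.1567 m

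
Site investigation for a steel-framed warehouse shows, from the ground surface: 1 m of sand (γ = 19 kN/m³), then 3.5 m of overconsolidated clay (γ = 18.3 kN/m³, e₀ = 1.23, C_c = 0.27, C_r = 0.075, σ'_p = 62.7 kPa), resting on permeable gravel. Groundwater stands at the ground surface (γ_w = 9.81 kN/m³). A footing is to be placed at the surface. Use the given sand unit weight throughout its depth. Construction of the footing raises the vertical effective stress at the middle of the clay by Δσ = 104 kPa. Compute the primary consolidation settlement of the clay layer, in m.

S_c ≈ 0.18 m

Mid-depth of clay below the ground surface: z = 1 + 3.5/2 = 2.75 m.
Total vertical stress at mid-clay: σ_v = 19×1 + 18.3×1.75 = 51.025 kPa.
Pore pressure: u = 9.81×(2.75 − 0) = 26.978 kPa.
Initial effective stress: σ'_0 = σ_v − u = 51.025 − 26.978 = 24.047 kPa.
Final effective stress: σ'_f = 24.047 + 104 = 128.05 kPa.
σ'_f = 128.05 > σ'_p = 62.7 kPa, so the stress path crosses the preconsolidation pressure — recompression up to σ'_p, then virgin compression beyond:
S_c = H/(1+e₀)·[C_r·log₁₀(σ'_p/σ'_0) + C_c·log₁₀(σ'_f/σ'_p)]
    = 3.5/2.23 × [0.075×log₁₀(62.7/24.047) + 0.27×log₁₀(128.05/62.7)]
    = 1.5695 × [0.031215 + 0.08373] = 0.1804 m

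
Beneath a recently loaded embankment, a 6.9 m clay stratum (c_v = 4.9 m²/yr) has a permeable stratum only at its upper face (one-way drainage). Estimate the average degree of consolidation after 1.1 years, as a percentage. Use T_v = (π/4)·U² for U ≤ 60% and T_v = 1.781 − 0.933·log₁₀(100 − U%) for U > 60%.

U ≈ 38 %

Drainage path length: H_d = H = 6.9 m (single drainage).
T_v = c_v·t/H_d² = 4.9×1.1/6.9² = 0.11321.
T_v = 0.11321 corresponds to the U ≤ 60% branch:
U = √(4T_v/π) = 0.3797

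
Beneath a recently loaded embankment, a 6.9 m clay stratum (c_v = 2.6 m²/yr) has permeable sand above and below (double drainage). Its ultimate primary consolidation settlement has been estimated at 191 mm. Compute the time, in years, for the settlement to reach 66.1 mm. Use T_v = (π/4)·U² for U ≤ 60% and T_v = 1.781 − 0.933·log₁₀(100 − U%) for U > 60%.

Drainage path length: H_d = H/2 = 3.45 m (double drainage).
U = S(t)/S_ult = 66.1/191 = 0.3461.
U ≤ 60%: T_v = (π/4)·U² = (π/4)×0.34607² = 0.094065.
t = T_v·H_d²/c_v = 0.094065×3.45²/2.6 = 0.4306 years.

t ≈ 0.431 years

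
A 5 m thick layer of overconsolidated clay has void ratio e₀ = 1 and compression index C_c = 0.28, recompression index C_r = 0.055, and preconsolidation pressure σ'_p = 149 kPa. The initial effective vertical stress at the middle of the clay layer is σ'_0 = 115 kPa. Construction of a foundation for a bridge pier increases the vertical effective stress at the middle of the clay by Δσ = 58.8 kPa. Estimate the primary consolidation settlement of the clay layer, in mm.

S_c ≈ 62.3 mm

Final effective stress: σ'_f = 115 + 58.8 = 173.8 kPa.
σ'_f = 173.8 > σ'_p = 149 kPa, so the stress path crosses the preconsolidation pressure — recompression up to σ'_p, then virgin compression beyond:
S_c = H/(1+e₀)·[C_r·log₁₀(σ'_p/σ'_0) + C_c·log₁₀(σ'_f/σ'_p)]
    = 5/2 × [0.055×log₁₀(149/115) + 0.28×log₁₀(173.8/149)]
    = 2.5 × [0.0061869 + 0.018722] = 0.06227 m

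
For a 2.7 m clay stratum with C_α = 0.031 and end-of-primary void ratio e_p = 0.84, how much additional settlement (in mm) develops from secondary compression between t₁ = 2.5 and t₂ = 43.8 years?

S_s ≈ 56.6 mm

Secondary compression: S_s = C_α·H/(1+e_p)·log₁₀(t₂/t₁)
S_s = 0.031×2.7/(1+0.84)×log₁₀(43.8/2.5)
    = 0.04549 × 1.244 = 0.05657 m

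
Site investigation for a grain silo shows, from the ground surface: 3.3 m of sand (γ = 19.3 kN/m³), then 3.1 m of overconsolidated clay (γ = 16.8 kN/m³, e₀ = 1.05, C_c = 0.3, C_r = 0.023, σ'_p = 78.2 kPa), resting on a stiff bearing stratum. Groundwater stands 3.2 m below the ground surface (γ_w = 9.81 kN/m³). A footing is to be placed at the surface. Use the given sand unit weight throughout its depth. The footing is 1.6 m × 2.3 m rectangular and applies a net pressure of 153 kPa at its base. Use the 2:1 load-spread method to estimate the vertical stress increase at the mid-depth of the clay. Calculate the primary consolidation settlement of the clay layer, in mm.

S_c ≈ 19.1 mm

Mid-depth of clay below the ground surface: z = 3.3 + 3.1/2 = 4.85 m.
Total vertical stress at mid-clay: σ_v = 19.3×3.3 + 16.8×1.55 = 89.73 kPa.
Pore pressure: u = 9.81×(4.85 − 3.2) = 16.186 kPa.
Initial effective stress: σ'_0 = σ_v − u = 89.73 − 16.186 = 73.544 kPa.
Stress increase at mid-clay by the 2:1 spreading method:
Δσ = qBL/((B+z)(L+z)) = 153×1.6×2.3/((1.6+4.85)(2.3+4.85)) = 12.209 kPa
Final effective stress: σ'_f = 73.544 + 12.209 = 85.753 kPa.
σ'_f = 85.753 > σ'_p = 78.2 kPa, so the stress path crosses the preconsolidation pressure — recompression up to σ'_p, then virgin compression beyond:
S_c = H/(1+e₀)·[C_r·log₁₀(σ'_p/σ'_0) + C_c·log₁₀(σ'_f/σ'_p)]
    = 3.1/2.05 × [0.023×log₁₀(78.2/73.544) + 0.3×log₁₀(85.753/78.2)]
    = 1.5122 × [0.00061317 + 0.012013] = 0.01909 m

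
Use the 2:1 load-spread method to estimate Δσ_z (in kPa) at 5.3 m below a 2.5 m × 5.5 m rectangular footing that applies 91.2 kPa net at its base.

Δσ_z ≈ 14.9 kPa

By the 2:1 method the load spreads at 1 horizontal : 2 vertical, so at depth z the loaded area has grown by z in each plan dimension:
Δσ = qBL/((B+z)(L+z)) = 91.2×2.5×5.5/((2.5+5.3)(5.5+5.3)) = 14.886 kPa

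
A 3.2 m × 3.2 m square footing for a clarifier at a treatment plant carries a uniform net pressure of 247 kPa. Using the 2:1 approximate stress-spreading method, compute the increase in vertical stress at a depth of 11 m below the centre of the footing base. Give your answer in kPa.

Δσ_z ≈ 12.5 kPa

By the 2:1 method the load spreads at 1 horizontal : 2 vertical, so at depth z the loaded area has grown by z in each plan dimension:
Δσ = qBL/((B+z)(L+z)) = 247×3.2×3.2/((3.2+11)(3.2+11)) = 12.544 kPa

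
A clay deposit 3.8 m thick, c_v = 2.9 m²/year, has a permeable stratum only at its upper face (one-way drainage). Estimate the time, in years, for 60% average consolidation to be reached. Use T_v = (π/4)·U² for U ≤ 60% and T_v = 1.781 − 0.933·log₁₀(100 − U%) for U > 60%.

t ≈ 1.41 years

Drainage path length: H_d = H = 3.8 m (single drainage).
U ≤ 60%: T_v = (π/4)·U² = (π/4)×0.6² = 0.28274.
t = T_v·H_d²/c_v = 0.28274×3.8²/2.9 = 1.408 years.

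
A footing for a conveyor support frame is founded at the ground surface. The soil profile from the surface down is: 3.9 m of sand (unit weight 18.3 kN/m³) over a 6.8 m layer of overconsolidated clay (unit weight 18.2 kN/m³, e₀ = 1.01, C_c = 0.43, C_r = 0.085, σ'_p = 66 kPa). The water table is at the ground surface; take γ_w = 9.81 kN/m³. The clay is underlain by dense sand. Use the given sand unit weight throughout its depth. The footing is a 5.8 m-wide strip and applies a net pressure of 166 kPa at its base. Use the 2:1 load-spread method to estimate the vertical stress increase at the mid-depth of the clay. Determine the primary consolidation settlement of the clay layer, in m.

S_c ≈ 0.461 m

Mid-depth of clay below the ground surface: z = 3.9 + 6.8/2 = 7.3 m.
Total vertical stress at mid-clay: σ_v = 18.3×3.9 + 18.2×3.4 = 133.25 kPa.
Pore pressure: u = 9.81×(7.3 − 0) = 71.613 kPa.
Initial effective stress: σ'_0 = σ_v − u = 133.25 − 71.613 = 61.637 kPa.
Stress increase at mid-clay by the 2:1 spreading method:
Δσ = qB/(B+z) = 166×5.8/(5.8+7.3) = 73.496 kPa
Final effective stress: σ'_f = 61.637 + 73.496 = 135.13 kPa.
σ'_f = 135.13 > σ'_p = 66 kPa, so the stress path crosses the preconsolidation pressure — recompression up to σ'_p, then virgin compression beyond:
S_c = H/(1+e₀)·[C_r·log₁₀(σ'_p/σ'_0) + C_c·log₁₀(σ'_f/σ'_p)]
    = 6.8/2.01 × [0.085×log₁₀(66/61.637) + 0.43×log₁₀(135.13/66)]
    = 3.3831 × [0.0025247 + 0.13382] = 0.4613 m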